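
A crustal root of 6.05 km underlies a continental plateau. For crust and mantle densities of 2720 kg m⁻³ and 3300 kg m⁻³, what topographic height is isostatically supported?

For local isostatic compensation: ρ_c h = (ρ_m − ρ_c) r.
h = r (ρ_m − ρ_c) / ρ_c = 6.05 km × (3300 − 2720) / 2720 = 1.29 km.

1.29 km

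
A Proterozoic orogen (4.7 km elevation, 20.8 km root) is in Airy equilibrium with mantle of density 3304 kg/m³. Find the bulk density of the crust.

2700 kg/m³

ρ_c h = (ρ_m − ρ_c) r → ρ_c (h + r) = ρ_m r → ρ_c = ρ_m r / (h + r).
ρ_c = 3304 × 20.8 km / (4.7 km + 20.8 km) = 2700 kg/m³.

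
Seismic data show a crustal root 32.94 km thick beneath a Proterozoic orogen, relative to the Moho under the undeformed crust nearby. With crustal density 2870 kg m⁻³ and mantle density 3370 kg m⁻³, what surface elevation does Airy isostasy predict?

5.74 km

Isostatic balance requires: ρ_c h = (ρ_m − ρ_c) r.
h = r (ρ_m − ρ_c) / ρ_c = 32.94 km × (3370 − 2870) / 2870 = 5.74 km.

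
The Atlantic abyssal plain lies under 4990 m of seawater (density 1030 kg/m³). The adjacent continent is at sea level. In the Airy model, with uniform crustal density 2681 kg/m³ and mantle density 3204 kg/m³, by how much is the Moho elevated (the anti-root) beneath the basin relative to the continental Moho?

For local isostatic compensation: replacing crust with seawater at the top is compensated by replacing crust with mantle at the base: d (ρ_c − ρ_w) = a (ρ_m − ρ_c).
a = d (ρ_c − ρ_w)/(ρ_m − ρ_c) = 4990 m × 1651/523 = 15800 m.

15800 m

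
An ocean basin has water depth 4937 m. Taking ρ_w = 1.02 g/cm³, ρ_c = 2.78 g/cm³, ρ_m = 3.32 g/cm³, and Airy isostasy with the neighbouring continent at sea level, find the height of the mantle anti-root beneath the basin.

For local isostatic compensation: replacing crust with seawater at the top is compensated by replacing crust with mantle at the base: d (ρ_c − ρ_w) = a (ρ_m − ρ_c).
a = d (ρ_c − ρ_w)/(ρ_m − ρ_c) = 4937 m × 1.76/0.54 = 16100 m.

16100 m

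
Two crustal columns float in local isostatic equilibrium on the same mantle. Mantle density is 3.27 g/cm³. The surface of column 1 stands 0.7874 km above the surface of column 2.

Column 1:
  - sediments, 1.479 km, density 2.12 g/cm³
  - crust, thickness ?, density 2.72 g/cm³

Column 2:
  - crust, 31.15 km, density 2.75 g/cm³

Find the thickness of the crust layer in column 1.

Take the compensation level at the base of the deeper column (depth z_c below the surface of column 1) and equate Σ ρ_i t_i down to z_c; mantle fills any gap and the z_c terms cancel.
Column 1: 1.479×2.12 + x×2.72 + (z_c − 1.479 − x)×3.27
Column 2: 0.7874×0 + 31.15×2.75 + (z_c − 0.7874 − 31.15)×3.27
The z_c×3.27 term appears on both sides and cancels. Collect the known terms of each column as K = Σ(ρt)_known − 3.27 × (depth of known layers): K_1 = 3.13548 − 3.27×1.479 = −1.70085; K_2 = 85.6625 − 3.27×(0.7874 + 31.15) = −18.772798.
Balance: K_1 − x×(3.27 − 2.72) = K_2, so x = (K_1 − K_2)/(3.27 − 2.72) = 17.0719/0.55 = 31 km.

31 km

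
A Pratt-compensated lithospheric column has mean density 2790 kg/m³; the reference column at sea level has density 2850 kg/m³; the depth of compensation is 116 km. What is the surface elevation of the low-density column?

ρ_ref D = ρ (D + h) → h = D (ρ_ref − ρ)/ρ.
h = 116 km × (2850 − 2790)/2790 = 2.49 km.

2.49 km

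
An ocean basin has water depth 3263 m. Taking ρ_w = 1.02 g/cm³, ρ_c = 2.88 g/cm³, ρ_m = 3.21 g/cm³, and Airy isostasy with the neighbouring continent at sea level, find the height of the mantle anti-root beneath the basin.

18400 m

By Archimedes' principle applied to the lithosphere: replacing crust with seawater at the top is compensated by replacing crust with mantle at the base: d (ρ_c − ρ_w) = a (ρ_m − ρ_c).
a = d (ρ_c − ρ_w)/(ρ_m − ρ_c) = 3263 m × 1.86/0.33 = 18400 m.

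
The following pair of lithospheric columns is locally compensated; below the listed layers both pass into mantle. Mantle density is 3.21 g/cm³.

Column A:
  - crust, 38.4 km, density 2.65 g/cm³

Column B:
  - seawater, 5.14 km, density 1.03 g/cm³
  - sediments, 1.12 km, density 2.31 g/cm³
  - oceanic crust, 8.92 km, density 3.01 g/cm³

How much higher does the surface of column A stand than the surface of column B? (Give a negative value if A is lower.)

2.34 km

For any compensation level in the mantle, the mantle terms cancel and isostasy reduces to e = (Σt_A − Σt_B) − (Σ(ρt)_A − Σ(ρt)_B) / ρ_m.
Σt_A = 38.4 km; Σt_B = 15.18 km; Σ(ρt)_A = 101.76; Σ(ρt)_B = 34.7306 (in km·g/cm³).
e = (38.4 − 15.18) − (101.76 − 34.7306) / 3.21 = 2.34 km.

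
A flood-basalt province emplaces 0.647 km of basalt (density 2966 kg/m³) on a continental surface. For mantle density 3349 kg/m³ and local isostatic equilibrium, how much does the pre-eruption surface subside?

Subaerial loading: s = t ρ_load / ρ_m.
s = 0.647 km × 2966/3349 = 0.573 km.

0.573 km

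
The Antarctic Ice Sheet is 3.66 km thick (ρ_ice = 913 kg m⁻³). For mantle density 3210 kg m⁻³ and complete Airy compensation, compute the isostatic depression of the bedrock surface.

Isostatic balance requires: the ice load ρ_ice t is balanced by mantle displaced below, ρ_m s.
s = t ρ_ice / ρ_m = 3.66 km × 913/3210 = 1.04 km.

1.04 km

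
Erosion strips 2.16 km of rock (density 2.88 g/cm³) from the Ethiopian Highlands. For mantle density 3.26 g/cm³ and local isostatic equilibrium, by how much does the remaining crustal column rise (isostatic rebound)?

Unloading: uplift u = e ρ_c/ρ_m = 2.16 km × 2.88/3.26 = 1.91 km.

1.91 km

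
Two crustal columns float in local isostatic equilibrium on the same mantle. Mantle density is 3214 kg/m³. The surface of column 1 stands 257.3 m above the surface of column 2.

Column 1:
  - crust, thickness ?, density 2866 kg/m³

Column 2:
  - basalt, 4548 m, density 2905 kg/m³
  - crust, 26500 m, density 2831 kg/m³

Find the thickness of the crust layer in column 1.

Take the compensation level at the base of the deeper column (depth z_c below the surface of column 1) and equate Σ ρ_i t_i down to z_c; mantle fills any gap and the z_c terms cancel.
Column 1: x×2866 + (z_c − 0 − x)×3214
Column 2: 257.3×0 + 4548×2905 + 26500×2831 + (z_c − 257.3 − 31048)×3214
The z_c×3214 term appears on both sides and cancels. Collect the known terms of each column as K = Σ(ρt)_known − 3214 × (depth of known layers): K_1 = 0 − 3214×0 = 0; K_2 = 88233440 − 3214×(257.3 + 31048) = −12381794.2.
Balance: K_1 − x×(3214 − 2866) = K_2, so x = (K_1 − K_2)/(3214 − 2866) = 12381800/348 = 35600 m.

35600 m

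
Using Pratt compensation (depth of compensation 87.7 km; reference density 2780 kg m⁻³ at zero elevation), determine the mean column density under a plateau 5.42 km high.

2620 kg m⁻³

Pratt balance: ρ_ref D = ρ (D + h).
ρ = ρ_ref D/(D + h) = 2780 × 87.7 km/(87.7 km + 5.42 km) = 2620 kg m⁻³.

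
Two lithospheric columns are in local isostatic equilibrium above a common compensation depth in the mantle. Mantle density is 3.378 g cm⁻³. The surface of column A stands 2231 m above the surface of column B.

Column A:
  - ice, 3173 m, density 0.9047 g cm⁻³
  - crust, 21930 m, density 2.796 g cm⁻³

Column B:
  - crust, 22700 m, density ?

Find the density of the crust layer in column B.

Take the compensation level at the base of the deeper column (depth z_c below the surface of column A) and equate Σ ρ_i t_i down to z_c; mantle fills any gap and the z_c terms cancel.
Column A: 3173×0.9047 + 21930×2.796 + (z_c − 25103)×3.378
Column B: 2231×0 + 22700×ρ + (z_c − 2231 − 22700)×3.378
The z_c×3.378 term appears on both sides and cancels. Collect the known terms of each column as K = Σ(ρt)_known − 3.378 × (depth of known layers): K_A = 64186.8931 − 3.378×25103 = −20611.0409; K_B = 0 − 3.378×(2231 + 22700) = −84216.918.
Balance: K_A = K_B + 22700×ρ, so ρ = (K_A − K_B)/22700 = 63605.9/22700 = 2.8 g cm⁻³.

2.8 g cm⁻³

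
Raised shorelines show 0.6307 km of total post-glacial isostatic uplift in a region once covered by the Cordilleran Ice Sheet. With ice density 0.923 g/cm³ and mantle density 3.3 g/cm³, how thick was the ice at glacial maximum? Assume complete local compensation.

u = t ρ_ice/ρ_m → t = u ρ_m/ρ_ice = 0.6307 km × 3.3/0.923 = 2.25 km.

2.25 km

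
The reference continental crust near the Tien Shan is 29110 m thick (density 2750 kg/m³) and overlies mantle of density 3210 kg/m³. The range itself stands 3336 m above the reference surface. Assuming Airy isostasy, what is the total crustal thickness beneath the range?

52400 m

Root depth r = h ρ_c / (ρ_m − ρ_c) = 3336 m × 2750 / 460 = 19940 m.
Total thickness = T + h + r = 29110 m + 3336 m + 19940 m = 52400 m.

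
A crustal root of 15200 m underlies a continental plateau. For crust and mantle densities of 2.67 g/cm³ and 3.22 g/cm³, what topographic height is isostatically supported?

3130 m

Equating mass per unit area of the two columns: ρ_c h = (ρ_m − ρ_c) r.
h = r (ρ_m − ρ_c) / ρ_c = 15200 m × (3.22 − 2.67) / 2.67 = 3130 m.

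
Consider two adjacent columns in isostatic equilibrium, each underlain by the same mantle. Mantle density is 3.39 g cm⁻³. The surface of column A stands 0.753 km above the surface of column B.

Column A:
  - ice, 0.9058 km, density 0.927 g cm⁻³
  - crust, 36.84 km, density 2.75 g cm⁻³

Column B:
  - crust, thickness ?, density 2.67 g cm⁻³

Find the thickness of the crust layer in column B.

Take the compensation level at the base of the deeper column (depth z_c below the surface of column A) and equate Σ ρ_i t_i down to z_c; mantle fills any gap and the z_c terms cancel.
Column A: 0.9058×0.927 + 36.84×2.75 + (z_c − 37.7458)×3.39
Column B: 0.753×0 + x×2.67 + (z_c − 0.753 − 0 − x)×3.39
The z_c×3.39 term appears on both sides and cancels. Collect the known terms of each column as K = Σ(ρt)_known − 3.39 × (depth of known layers): K_A = 102.149677 − 3.39×37.7458 = −25.8085854; K_B = 0 − 3.39×(0.753 + 0) = −2.55267.
Balance: K_A = K_B − x×(3.39 − 2.67), so x = (K_B − K_A)/(3.39 − 2.67) = 23.2559/0.72 = 32.3 km.

32.3 km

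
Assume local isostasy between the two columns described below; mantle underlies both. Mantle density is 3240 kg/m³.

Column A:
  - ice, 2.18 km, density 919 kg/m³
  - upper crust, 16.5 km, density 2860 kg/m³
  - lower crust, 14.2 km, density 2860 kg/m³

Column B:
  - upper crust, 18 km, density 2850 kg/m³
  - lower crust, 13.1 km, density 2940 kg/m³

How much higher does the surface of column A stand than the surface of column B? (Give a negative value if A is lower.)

For any compensation level in the mantle, the mantle terms cancel and isostasy reduces to e = (Σt_A − Σt_B) − (Σ(ρt)_A − Σ(ρt)_B) / ρ_m.
Σt_A = 32.88 km; Σt_B = 31.1 km; Σ(ρt)_A = 89805.42; Σ(ρt)_B = 89814 (in km·kg/m³).
e = (32.88 − 31.1) − (89805.42 − 89814) / 3240 = 1.78 km.

1.78 km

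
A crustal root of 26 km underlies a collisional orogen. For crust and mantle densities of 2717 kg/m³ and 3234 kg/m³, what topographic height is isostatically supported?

Isostatic balance requires: ρ_c h = (ρ_m − ρ_c) r.
h = r (ρ_m − ρ_c) / ρ_c = 26 km × (3234 − 2717) / 2717 = 4.95 km.

4.95 km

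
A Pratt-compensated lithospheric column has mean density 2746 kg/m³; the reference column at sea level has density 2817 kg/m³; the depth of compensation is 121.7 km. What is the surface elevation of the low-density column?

3.15 km

ρ_ref D = ρ (D + h) → h = D (ρ_ref − ρ)/ρ.
h = 121.7 km × (2817 − 2746)/2746 = 3.15 km.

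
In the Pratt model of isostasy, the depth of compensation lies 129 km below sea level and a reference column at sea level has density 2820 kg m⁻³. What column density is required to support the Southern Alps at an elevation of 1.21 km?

Pratt balance: ρ_ref D = ρ (D + h).
ρ = ρ_ref D/(D + h) = 2820 × 129 km/(129 km + 1.21 km) = 2790 kg m⁻³.

2790 kg m⁻³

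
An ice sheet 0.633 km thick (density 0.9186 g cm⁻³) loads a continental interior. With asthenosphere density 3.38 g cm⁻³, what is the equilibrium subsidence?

Equating mass per unit area of the two columns: the ice load ρ_ice t is balanced by mantle displaced below, ρ_m s.
s = t ρ_ice / ρ_m = 0.633 km × 0.9186/3.38 = 0.172 km.

0.172 km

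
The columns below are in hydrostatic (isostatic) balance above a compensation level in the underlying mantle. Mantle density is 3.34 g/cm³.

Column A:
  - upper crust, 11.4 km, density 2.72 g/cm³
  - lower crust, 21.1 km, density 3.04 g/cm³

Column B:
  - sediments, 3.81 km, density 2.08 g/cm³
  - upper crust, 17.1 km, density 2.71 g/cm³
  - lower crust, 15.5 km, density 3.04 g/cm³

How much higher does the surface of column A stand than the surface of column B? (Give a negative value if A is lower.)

−2.04 km

For any compensation level in the mantle, the mantle terms cancel and isostasy reduces to e = (Σt_A − Σt_B) − (Σ(ρt)_A − Σ(ρt)_B) / ρ_m.
Σt_A = 32.5 km; Σt_B = 36.41 km; Σ(ρt)_A = 95.152; Σ(ρt)_B = 101.3858 (in km·g/cm³).
e = (32.5 − 36.41) − (95.152 − 101.3858) / 3.34 = −2.04 km.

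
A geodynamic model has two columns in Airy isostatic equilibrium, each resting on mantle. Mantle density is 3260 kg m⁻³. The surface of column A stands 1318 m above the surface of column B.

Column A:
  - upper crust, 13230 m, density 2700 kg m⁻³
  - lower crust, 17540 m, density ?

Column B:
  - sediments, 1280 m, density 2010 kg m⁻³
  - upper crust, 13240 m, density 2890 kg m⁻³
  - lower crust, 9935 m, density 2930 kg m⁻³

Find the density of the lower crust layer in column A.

2880 kg m⁻³

Take the compensation level at the base of the deeper column (depth z_c below the surface of column A) and equate Σ ρ_i t_i down to z_c; mantle fills any gap and the z_c terms cancel.
Column A: 13230×2700 + 17540×ρ + (z_c − 30770)×3260
Column B: 1318×0 + 1280×2010 + 13240×2890 + 9935×2930 + (z_c − 1318 − 24455)×3260
The z_c×3260 term appears on both sides and cancels. Collect the known terms of each column as K = Σ(ρt)_known − 3260 × (depth of known layers): K_A = 35721000 − 3260×30770 = −64589200; K_B = 69945950 − 3260×(1318 + 24455) = −14074030.
Balance: K_A + 17540×ρ = K_B, so ρ = (K_B − K_A)/17540 = 50515200/17540 = 2880 kg m⁻³.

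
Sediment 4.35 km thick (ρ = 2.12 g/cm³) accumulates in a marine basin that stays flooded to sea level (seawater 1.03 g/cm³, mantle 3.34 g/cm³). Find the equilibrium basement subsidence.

2.05 km

Submarine loading: the sediment displaces seawater, and the subsidence is in turn flooded, so s (ρ_m − ρ_w) = t (ρ_sed − ρ_w).
s = 4.35 km × (2.12 − 1.03) / (3.34 − 1.03) = 2.05 km.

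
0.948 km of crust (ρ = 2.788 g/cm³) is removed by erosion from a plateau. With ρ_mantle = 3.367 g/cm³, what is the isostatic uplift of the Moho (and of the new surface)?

Unloading: uplift u = e ρ_c/ρ_m = 0.948 km × 2.788/3.367 = 0.785 km.

0.785 km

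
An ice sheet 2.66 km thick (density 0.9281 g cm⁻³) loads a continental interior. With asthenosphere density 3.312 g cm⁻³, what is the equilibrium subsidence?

0.745 km

In Airy isostatic equilibrium: the ice load ρ_ice t is balanced by mantle displaced below, ρ_m s.
s = t ρ_ice / ρ_m = 2.66 km × 0.9281/3.312 = 0.745 km.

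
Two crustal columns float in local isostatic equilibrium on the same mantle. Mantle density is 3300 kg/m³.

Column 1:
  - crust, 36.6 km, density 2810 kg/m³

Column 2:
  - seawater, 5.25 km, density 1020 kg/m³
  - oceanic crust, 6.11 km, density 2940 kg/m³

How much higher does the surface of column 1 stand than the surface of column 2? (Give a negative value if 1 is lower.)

For any compensation level in the mantle, the mantle terms cancel and isostasy reduces to e = (Σt_1 − Σt_2) − (Σ(ρt)_1 − Σ(ρt)_2) / ρ_m.
Σt_1 = 36.6 km; Σt_2 = 11.36 km; Σ(ρt)_1 = 102846; Σ(ρt)_2 = 23318.4 (in km·kg/m³).
e = (36.6 − 11.36) − (102846 − 23318.4) / 3300 = 1.14 km.

1.14 km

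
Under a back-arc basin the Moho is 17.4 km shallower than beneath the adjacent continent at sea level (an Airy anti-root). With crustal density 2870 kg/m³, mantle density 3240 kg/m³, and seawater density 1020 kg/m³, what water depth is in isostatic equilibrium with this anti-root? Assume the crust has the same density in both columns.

3.48 km

Replacing a thickness d of crust by seawater at the top must be balanced by replacing crust with mantle at the base: d (ρ_c − ρ_w) = a (ρ_m − ρ_c).
d = a (ρ_m − ρ_c)/(ρ_c − ρ_w) = 17.4 km × 370/1850 = 3.48 km.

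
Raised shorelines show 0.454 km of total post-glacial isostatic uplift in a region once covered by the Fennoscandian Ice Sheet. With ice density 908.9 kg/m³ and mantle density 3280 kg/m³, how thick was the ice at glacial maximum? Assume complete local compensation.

u = t ρ_ice/ρ_m → t = u ρ_m/ρ_ice = 0.454 km × 3280/908.9 = 1.64 km.

1.64 km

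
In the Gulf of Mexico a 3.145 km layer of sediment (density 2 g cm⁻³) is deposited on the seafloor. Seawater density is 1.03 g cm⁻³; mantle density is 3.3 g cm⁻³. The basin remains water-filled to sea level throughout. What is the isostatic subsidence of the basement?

Submarine loading: the sediment displaces seawater, and the subsidence is in turn flooded, so s (ρ_m − ρ_w) = t (ρ_sed − ρ_w).
s = 3.145 km × (2 − 1.03) / (3.3 − 1.03) = 1.34 km.

1.34 km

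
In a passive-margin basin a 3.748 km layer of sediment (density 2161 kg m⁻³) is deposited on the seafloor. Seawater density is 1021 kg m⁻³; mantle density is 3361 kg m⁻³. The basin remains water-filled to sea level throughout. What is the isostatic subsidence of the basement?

Submarine loading: the sediment displaces seawater, and the subsidence is in turn flooded, so s (ρ_m − ρ_w) = t (ρ_sed − ρ_w).
s = 3.748 km × (2161 − 1021) / (3361 − 1021) = 1.83 km.

1.83 km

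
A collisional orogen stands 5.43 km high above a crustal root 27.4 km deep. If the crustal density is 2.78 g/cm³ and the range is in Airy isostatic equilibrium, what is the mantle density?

Airy balance: ρ_c h = (ρ_m − ρ_c) r → ρ_m = ρ_c (1 + h/r).
ρ_m = 2.78 × (1 + 5.43 km/27.4 km) = 3.33 g/cm³.

3.33 g/cm³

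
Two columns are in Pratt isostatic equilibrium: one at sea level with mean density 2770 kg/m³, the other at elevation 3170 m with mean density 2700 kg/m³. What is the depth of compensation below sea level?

ρ_ref D = ρ (D + h) → D (ρ_ref − ρ) = ρ h.
D = ρ h/(ρ_ref − ρ) = 2700 × 3170 m/(2770 − 2700) = 122000 m.

122000 m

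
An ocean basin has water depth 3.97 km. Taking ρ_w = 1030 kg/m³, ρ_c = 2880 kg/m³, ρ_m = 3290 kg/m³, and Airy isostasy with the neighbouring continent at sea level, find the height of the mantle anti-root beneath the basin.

17.9 km

In Airy isostatic equilibrium: replacing crust with seawater at the top is compensated by replacing crust with mantle at the base: d (ρ_c − ρ_w) = a (ρ_m − ρ_c).
a = d (ρ_c − ρ_w)/(ρ_m − ρ_c) = 3.97 km × 1850/410 = 17.9 km.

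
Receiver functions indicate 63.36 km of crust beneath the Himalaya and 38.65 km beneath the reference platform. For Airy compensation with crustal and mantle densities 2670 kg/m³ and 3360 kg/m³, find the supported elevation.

Excess crust Δ = 63.36 km − 38.65 km = 24.71 km, split between elevation h and root r with h + r = Δ.
Airy balance ρ_c h = (ρ_m − ρ_c) r gives r = h ρ_c/(ρ_m − ρ_c), so h (1 + ρ_c/(ρ_m − ρ_c)) = Δ, i.e. h = Δ (ρ_m − ρ_c)/ρ_m.
h = 24.71 km × 690/3360 = 5.07 km.

5.07 km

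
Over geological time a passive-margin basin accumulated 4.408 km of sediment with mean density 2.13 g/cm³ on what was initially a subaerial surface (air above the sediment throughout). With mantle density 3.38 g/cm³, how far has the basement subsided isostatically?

Subaerial load: s = t ρ_sed / ρ_m = 4.408 km × 2.13/3.38 = 2.78 km.

2.78 km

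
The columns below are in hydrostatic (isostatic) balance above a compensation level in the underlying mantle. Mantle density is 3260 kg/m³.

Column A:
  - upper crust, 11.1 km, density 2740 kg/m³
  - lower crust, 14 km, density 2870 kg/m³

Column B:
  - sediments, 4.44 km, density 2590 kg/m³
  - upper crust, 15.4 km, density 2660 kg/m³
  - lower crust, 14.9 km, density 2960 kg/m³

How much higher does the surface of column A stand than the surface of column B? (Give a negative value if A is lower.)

−1.67 km

For any compensation level in the mantle, the mantle terms cancel and isostasy reduces to e = (Σt_A − Σt_B) − (Σ(ρt)_A − Σ(ρt)_B) / ρ_m.
Σt_A = 25.1 km; Σt_B = 34.74 km; Σ(ρt)_A = 70594; Σ(ρt)_B = 96567.6 (in km·kg/m³).
e = (25.1 − 34.74) − (70594 − 96567.6) / 3260 = −1.67 km.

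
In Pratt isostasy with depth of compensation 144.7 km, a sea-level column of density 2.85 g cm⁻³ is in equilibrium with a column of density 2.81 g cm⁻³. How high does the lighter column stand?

2.06 km

ρ_ref D = ρ (D + h) → h = D (ρ_ref − ρ)/ρ.
h = 144.7 km × (2.85 − 2.81)/2.81 = 2.06 km.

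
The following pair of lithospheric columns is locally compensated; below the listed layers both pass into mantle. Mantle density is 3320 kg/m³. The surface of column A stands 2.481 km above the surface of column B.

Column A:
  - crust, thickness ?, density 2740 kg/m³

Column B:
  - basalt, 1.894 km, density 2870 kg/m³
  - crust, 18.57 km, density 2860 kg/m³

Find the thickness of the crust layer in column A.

30.4 km

Take the compensation level at the base of the deeper column (depth z_c below the surface of column A) and equate Σ ρ_i t_i down to z_c; mantle fills any gap and the z_c terms cancel.
Column A: x×2740 + (z_c − 0 − x)×3320
Column B: 2.481×0 + 1.894×2870 + 18.57×2860 + (z_c − 2.481 − 20.464)×3320
The z_c×3320 term appears on both sides and cancels. Collect the known terms of each column as K = Σ(ρt)_known − 3320 × (depth of known layers): K_A = 0 − 3320×0 = 0; K_B = 58545.98 − 3320×(2.481 + 20.464) = −17631.42.
Balance: K_A − x×(3320 − 2740) = K_B, so x = (K_A − K_B)/(3320 − 2740) = 17631.4/580 = 30.4 km.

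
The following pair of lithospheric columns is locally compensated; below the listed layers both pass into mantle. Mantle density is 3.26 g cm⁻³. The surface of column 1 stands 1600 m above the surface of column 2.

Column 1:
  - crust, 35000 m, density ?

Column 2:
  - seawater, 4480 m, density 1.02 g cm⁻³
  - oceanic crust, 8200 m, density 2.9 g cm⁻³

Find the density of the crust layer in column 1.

Take the compensation level at the base of the deeper column (depth z_c below the surface of column 1) and equate Σ ρ_i t_i down to z_c; mantle fills any gap and the z_c terms cancel.
Column 1: 35000×ρ + (z_c − 35000)×3.26
Column 2: 1600×0 + 4480×1.02 + 8200×2.9 + (z_c − 1600 − 12680)×3.26
The z_c×3.26 term appears on both sides and cancels. Collect the known terms of each column as K = Σ(ρt)_known − 3.26 × (depth of known layers): K_1 = 0 − 3.26×35000 = −114100; K_2 = 28349.6 − 3.26×(1600 + 12680) = −18203.2.
Balance: K_1 + 35000×ρ = K_2, so ρ = (K_2 − K_1)/35000 = 95896.8/35000 = 2.74 g cm⁻³.

2.74 g cm⁻³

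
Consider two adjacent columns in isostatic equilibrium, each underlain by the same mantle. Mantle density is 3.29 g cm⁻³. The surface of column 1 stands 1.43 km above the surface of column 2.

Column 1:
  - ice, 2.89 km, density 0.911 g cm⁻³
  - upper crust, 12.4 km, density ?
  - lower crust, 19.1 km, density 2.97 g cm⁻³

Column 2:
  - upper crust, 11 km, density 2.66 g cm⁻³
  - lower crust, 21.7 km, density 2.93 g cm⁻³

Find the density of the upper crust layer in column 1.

Take the compensation level at the base of the deeper column (depth z_c below the surface of column 1) and equate Σ ρ_i t_i down to z_c; mantle fills any gap and the z_c terms cancel.
Column 1: 2.89×0.911 + 12.4×ρ + 19.1×2.97 + (z_c − 34.39)×3.29
Column 2: 1.43×0 + 11×2.66 + 21.7×2.93 + (z_c − 1.43 − 32.7)×3.29
The z_c×3.29 term appears on both sides and cancels. Collect the known terms of each column as K = Σ(ρt)_known − 3.29 × (depth of known layers): K_1 = 59.35979 − 3.29×34.39 = −53.78331; K_2 = 92.841 − 3.29×(1.43 + 32.7) = −19.4467.
Balance: K_1 + 12.4×ρ = K_2, so ρ = (K_2 − K_1)/12.4 = 34.3366/12.4 = 2.77 g cm⁻³.

2.77 g cm⁻³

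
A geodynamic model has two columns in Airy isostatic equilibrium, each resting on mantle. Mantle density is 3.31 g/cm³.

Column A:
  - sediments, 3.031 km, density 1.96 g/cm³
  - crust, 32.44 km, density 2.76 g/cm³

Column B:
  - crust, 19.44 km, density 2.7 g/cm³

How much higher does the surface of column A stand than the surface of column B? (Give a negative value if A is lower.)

For any compensation level in the mantle, the mantle terms cancel and isostasy reduces to e = (Σt_A − Σt_B) − (Σ(ρt)_A − Σ(ρt)_B) / ρ_m.
Σt_A = 35.471 km; Σt_B = 19.44 km; Σ(ρt)_A = 95.47516; Σ(ρt)_B = 52.488 (in km·g/cm³).
e = (35.471 − 19.44) − (95.47516 − 52.488) / 3.31 = 3.04 km.

3.04 km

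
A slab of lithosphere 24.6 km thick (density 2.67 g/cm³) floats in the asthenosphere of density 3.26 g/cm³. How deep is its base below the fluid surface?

20.1 km

Draft d = t ρ_obj/ρ_fluid = 24.6 km × 2.67/3.26 = 20.1 km.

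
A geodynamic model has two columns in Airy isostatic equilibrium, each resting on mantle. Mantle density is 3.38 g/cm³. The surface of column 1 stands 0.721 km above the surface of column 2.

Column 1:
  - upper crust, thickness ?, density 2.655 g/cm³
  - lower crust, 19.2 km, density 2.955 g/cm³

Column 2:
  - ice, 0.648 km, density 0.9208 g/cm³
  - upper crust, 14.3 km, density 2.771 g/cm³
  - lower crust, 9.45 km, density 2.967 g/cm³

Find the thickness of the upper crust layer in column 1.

Take the compensation level at the base of the deeper column (depth z_c below the surface of column 1) and equate Σ ρ_i t_i down to z_c; mantle fills any gap and the z_c terms cancel.
Column 1: x×2.655 + 19.2×2.955 + (z_c − 19.2 − x)×3.38
Column 2: 0.721×0 + 0.648×0.9208 + 14.3×2.771 + 9.45×2.967 + (z_c − 0.721 − 24.398)×3.38
The z_c×3.38 term appears on both sides and cancels. Collect the known terms of each column as K = Σ(ρt)_known − 3.38 × (depth of known layers): K_1 = 56.736 − 3.38×19.2 = −8.16; K_2 = 68.2601284 − 3.38×(0.721 + 24.398) = −16.6420916.
Balance: K_1 − x×(3.38 − 2.655) = K_2, so x = (K_1 − K_2)/(3.38 − 2.655) = 8.48209/0.725 = 11.7 km.

11.7 km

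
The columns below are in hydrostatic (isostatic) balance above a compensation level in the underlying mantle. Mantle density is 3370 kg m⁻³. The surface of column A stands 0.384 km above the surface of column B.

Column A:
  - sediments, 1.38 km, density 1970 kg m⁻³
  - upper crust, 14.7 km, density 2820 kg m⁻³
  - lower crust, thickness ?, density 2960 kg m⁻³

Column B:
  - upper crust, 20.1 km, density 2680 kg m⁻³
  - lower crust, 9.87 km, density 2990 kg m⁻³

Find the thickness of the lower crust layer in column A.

21.7 km

Take the compensation level at the base of the deeper column (depth z_c below the surface of column A) and equate Σ ρ_i t_i down to z_c; mantle fills any gap and the z_c terms cancel.
Column A: 1.38×1970 + 14.7×2820 + x×2960 + (z_c − 16.08 − x)×3370
Column B: 0.384×0 + 20.1×2680 + 9.87×2990 + (z_c − 0.384 − 29.97)×3370
The z_c×3370 term appears on both sides and cancels. Collect the known terms of each column as K = Σ(ρt)_known − 3370 × (depth of known layers): K_A = 44172.6 − 3370×16.08 = −10017; K_B = 83379.3 − 3370×(0.384 + 29.97) = −18913.68.
Balance: K_A − x×(3370 − 2960) = K_B, so x = (K_A − K_B)/(3370 − 2960) = 8896.68/410 = 21.7 km.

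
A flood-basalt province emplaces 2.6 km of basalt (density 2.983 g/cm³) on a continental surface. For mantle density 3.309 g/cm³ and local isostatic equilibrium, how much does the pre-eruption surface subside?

Subaerial loading: s = t ρ_load / ρ_m.
s = 2.6 km × 2.983/3.309 = 2.34 km.

2.34 km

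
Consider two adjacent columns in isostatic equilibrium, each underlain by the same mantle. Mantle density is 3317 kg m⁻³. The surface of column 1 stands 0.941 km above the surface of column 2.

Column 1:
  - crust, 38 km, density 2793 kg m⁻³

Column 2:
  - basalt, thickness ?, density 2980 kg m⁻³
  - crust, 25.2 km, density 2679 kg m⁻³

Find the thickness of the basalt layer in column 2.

2.12 km

Take the compensation level at the base of the deeper column (depth z_c below the surface of column 1) and equate Σ ρ_i t_i down to z_c; mantle fills any gap and the z_c terms cancel.
Column 1: 38×2793 + (z_c − 38)×3317
Column 2: 0.941×0 + x×2980 + 25.2×2679 + (z_c − 0.941 − 25.2 − x)×3317
The z_c×3317 term appears on both sides and cancels. Collect the known terms of each column as K = Σ(ρt)_known − 3317 × (depth of known layers): K_1 = 106134 − 3317×38 = −19912; K_2 = 67510.8 − 3317×(0.941 + 25.2) = −19198.897.
Balance: K_1 = K_2 − x×(3317 − 2980), so x = (K_2 − K_1)/(3317 − 2980) = 713.103/337 = 2.12 km.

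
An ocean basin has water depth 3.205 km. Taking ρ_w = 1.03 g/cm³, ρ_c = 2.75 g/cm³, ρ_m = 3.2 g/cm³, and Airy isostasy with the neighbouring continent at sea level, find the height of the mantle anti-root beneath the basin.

12.3 km

In Airy isostatic equilibrium: replacing crust with seawater at the top is compensated by replacing crust with mantle at the base: d (ρ_c − ρ_w) = a (ρ_m − ρ_c).
a = d (ρ_c − ρ_w)/(ρ_m − ρ_c) = 3.205 km × 1.72/0.45 = 12.3 km.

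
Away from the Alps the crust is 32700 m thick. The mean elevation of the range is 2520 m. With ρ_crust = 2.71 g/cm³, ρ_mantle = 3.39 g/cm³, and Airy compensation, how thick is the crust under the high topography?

Root depth r = h ρ_c / (ρ_m − ρ_c) = 2520 m × 2.71 / 0.68 = 10040 m.
Total thickness = T + h + r = 32700 m + 2520 m + 10040 m = 45300 m.

45300 m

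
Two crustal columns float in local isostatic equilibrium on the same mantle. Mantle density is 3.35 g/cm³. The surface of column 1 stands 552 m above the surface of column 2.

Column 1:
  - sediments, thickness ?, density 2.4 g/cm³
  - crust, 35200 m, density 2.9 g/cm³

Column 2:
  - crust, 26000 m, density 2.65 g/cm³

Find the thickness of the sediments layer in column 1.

4430 m

Take the compensation level at the base of the deeper column (depth z_c below the surface of column 1) and equate Σ ρ_i t_i down to z_c; mantle fills any gap and the z_c terms cancel.
Column 1: x×2.4 + 35200×2.9 + (z_c − 35200 − x)×3.35
Column 2: 552×0 + 26000×2.65 + (z_c − 552 − 26000)×3.35
The z_c×3.35 term appears on both sides and cancels. Collect the known terms of each column as K = Σ(ρt)_known − 3.35 × (depth of known layers): K_1 = 102080 − 3.35×35200 = −15840; K_2 = 68900 − 3.35×(552 + 26000) = −20049.2.
Balance: K_1 − x×(3.35 − 2.4) = K_2, so x = (K_1 − K_2)/(3.35 − 2.4) = 4209.2/0.95 = 4430 m.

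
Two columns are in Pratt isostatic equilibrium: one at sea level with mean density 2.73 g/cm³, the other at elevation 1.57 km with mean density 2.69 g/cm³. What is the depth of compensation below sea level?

ρ_ref D = ρ (D + h) → D (ρ_ref − ρ) = ρ h.
D = ρ h/(ρ_ref − ρ) = 2.69 × 1.57 km/(2.73 − 2.69) = 106 km.

106 km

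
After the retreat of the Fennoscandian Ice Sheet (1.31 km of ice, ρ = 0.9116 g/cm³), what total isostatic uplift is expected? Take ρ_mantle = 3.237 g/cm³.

0.369 km

Removing the load lets mantle flow back in; uplift u satisfies ρ_ice t = ρ_m u.
u = t ρ_ice/ρ_m = 1.31 km × 0.9116/3.237 = 0.369 km.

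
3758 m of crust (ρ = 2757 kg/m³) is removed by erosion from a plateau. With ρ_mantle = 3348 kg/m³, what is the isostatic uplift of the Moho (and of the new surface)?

3090 m

Unloading: uplift u = e ρ_c/ρ_m = 3758 m × 2757/3348 = 3090 m.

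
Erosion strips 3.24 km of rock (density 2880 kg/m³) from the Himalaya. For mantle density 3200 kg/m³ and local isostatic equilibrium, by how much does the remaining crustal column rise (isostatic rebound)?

2.92 km

Unloading: uplift u = e ρ_c/ρ_m = 3.24 km × 2880/3200 = 2.92 km.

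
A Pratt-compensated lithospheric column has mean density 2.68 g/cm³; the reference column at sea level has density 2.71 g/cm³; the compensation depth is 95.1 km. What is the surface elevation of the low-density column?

1.06 km

ρ_ref D = ρ (D + h) → h = D (ρ_ref − ρ)/ρ.
h = 95.1 km × (2.71 − 2.68)/2.68 = 1.06 km.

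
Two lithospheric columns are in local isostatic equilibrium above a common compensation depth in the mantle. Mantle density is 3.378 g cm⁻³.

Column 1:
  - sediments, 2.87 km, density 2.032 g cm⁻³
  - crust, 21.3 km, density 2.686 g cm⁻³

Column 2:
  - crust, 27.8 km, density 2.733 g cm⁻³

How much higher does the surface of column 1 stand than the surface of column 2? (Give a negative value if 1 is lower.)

For any compensation level in the mantle, the mantle terms cancel and isostasy reduces to e = (Σt_1 − Σt_2) − (Σ(ρt)_1 − Σ(ρt)_2) / ρ_m.
Σt_1 = 24.17 km; Σt_2 = 27.8 km; Σ(ρt)_1 = 63.04364; Σ(ρt)_2 = 75.9774 (in km·g cm⁻³).
e = (24.17 − 27.8) − (63.04364 − 75.9774) / 3.378 = 0.199 km.

0.199 km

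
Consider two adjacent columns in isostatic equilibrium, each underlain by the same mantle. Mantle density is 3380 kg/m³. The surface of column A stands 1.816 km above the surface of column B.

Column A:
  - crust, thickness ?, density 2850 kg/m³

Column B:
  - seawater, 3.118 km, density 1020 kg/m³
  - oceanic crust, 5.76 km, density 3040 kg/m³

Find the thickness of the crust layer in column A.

29.2 km

Take the compensation level at the base of the deeper column (depth z_c below the surface of column A) and equate Σ ρ_i t_i down to z_c; mantle fills any gap and the z_c terms cancel.
Column A: x×2850 + (z_c − 0 − x)×3380
Column B: 1.816×0 + 3.118×1020 + 5.76×3040 + (z_c − 1.816 − 8.878)×3380
The z_c×3380 term appears on both sides and cancels. Collect the known terms of each column as K = Σ(ρt)_known − 3380 × (depth of known layers): K_A = 0 − 3380×0 = 0; K_B = 20690.76 − 3380×(1.816 + 8.878) = −15454.96.
Balance: K_A − x×(3380 − 2850) = K_B, so x = (K_A − K_B)/(3380 − 2850) = 15455/530 = 29.2 km.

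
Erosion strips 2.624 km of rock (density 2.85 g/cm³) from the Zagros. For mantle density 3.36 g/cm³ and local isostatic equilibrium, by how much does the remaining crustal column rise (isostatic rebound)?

Unloading: uplift u = e ρ_c/ρ_m = 2.624 km × 2.85/3.36 = 2.23 km.

2.23 km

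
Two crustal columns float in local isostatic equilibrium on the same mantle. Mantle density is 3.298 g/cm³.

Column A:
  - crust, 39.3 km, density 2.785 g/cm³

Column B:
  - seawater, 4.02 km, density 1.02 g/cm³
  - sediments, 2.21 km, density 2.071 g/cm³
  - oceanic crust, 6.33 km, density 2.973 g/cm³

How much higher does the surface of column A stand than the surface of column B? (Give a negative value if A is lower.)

1.89 km

For any compensation level in the mantle, the mantle terms cancel and isostasy reduces to e = (Σt_A − Σt_B) − (Σ(ρt)_A − Σ(ρt)_B) / ρ_m.
Σt_A = 39.3 km; Σt_B = 12.56 km; Σ(ρt)_A = 109.4505; Σ(ρt)_B = 27.4964 (in km·g/cm³).
e = (39.3 − 12.56) − (109.4505 − 27.4964) / 3.298 = 1.89 km.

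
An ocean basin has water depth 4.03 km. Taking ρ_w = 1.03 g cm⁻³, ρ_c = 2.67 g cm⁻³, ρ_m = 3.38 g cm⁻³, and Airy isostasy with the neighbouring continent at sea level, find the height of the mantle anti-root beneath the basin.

9.31 km

By Archimedes' principle applied to the lithosphere: replacing crust with seawater at the top is compensated by replacing crust with mantle at the base: d (ρ_c − ρ_w) = a (ρ_m − ρ_c).
a = d (ρ_c − ρ_w)/(ρ_m − ρ_c) = 4.03 km × 1.64/0.71 = 9.31 km.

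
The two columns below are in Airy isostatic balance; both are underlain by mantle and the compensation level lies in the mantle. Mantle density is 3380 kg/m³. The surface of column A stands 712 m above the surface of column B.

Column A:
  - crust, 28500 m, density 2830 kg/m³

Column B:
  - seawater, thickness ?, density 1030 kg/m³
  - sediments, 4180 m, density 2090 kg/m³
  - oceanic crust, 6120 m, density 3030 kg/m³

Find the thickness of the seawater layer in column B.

2440 m

Take the compensation level at the base of the deeper column (depth z_c below the surface of column A) and equate Σ ρ_i t_i down to z_c; mantle fills any gap and the z_c terms cancel.
Column A: 28500×2830 + (z_c − 28500)×3380
Column B: 712×0 + x×1030 + 4180×2090 + 6120×3030 + (z_c − 712 − 10300 − x)×3380
The z_c×3380 term appears on both sides and cancels. Collect the known terms of each column as K = Σ(ρt)_known − 3380 × (depth of known layers): K_A = 80655000 − 3380×28500 = −15675000; K_B = 27279800 − 3380×(712 + 10300) = −9940760.
Balance: K_A = K_B − x×(3380 − 1030), so x = (K_B − K_A)/(3380 − 1030) = 5734240/2350 = 2440 m.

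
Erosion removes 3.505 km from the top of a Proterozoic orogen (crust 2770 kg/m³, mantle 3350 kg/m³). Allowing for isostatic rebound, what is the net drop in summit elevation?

Rebound u = e ρ_c/ρ_m = 3.505 km × 2770/3350 = 2.898 km.
Net surface drop = e − u = 3.505 km − 2.898 km = e (ρ_m − ρ_c)/ρ_m = 0.607 km.

0.607 km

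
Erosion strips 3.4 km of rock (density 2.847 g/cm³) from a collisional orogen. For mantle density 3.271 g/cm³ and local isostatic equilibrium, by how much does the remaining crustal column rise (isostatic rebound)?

Unloading: uplift u = e ρ_c/ρ_m = 3.4 km × 2.847/3.271 = 2.96 km.

2.96 km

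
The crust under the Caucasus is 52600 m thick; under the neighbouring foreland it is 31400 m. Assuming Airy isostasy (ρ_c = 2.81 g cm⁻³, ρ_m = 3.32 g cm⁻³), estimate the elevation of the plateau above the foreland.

Excess crust Δ = 52600 m − 31400 m = 21200 m, split between elevation h and root r with h + r = Δ.
Airy balance ρ_c h = (ρ_m − ρ_c) r gives r = h ρ_c/(ρ_m − ρ_c), so h (1 + ρ_c/(ρ_m − ρ_c)) = Δ, i.e. h = Δ (ρ_m − ρ_c)/ρ_m.
h = 21200 m × 0.51/3.32 = 3260 m.

3260 m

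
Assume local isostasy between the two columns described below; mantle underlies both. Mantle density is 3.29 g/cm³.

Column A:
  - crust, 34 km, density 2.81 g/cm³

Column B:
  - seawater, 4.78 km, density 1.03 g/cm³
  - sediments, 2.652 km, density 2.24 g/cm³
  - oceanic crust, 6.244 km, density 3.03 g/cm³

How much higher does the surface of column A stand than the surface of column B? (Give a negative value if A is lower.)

For any compensation level in the mantle, the mantle terms cancel and isostasy reduces to e = (Σt_A − Σt_B) − (Σ(ρt)_A − Σ(ρt)_B) / ρ_m.
Σt_A = 34 km; Σt_B = 13.676 km; Σ(ρt)_A = 95.54; Σ(ρt)_B = 29.7832 (in km·g/cm³).
e = (34 − 13.676) − (95.54 − 29.7832) / 3.29 = 0.337 km.

0.337 km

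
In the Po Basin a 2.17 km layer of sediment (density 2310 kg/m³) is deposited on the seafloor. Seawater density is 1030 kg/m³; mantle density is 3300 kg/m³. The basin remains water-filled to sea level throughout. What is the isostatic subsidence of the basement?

Submarine loading: the sediment displaces seawater, and the subsidence is in turn flooded, so s (ρ_m − ρ_w) = t (ρ_sed − ρ_w).
s = 2.17 km × (2310 − 1030) / (3300 − 1030) = 1.22 km.

1.22 km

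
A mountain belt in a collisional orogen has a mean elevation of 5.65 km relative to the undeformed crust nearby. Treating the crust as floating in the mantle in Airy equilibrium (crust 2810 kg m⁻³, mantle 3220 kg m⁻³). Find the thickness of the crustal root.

By Archimedes' principle applied to the lithosphere: the weight of the topography is balanced by the buoyancy of the root, ρ_c h = (ρ_m − ρ_c) r.
r = h · ρ_c / (ρ_m − ρ_c) = 5.65 km × 2810 / (3220 − 2810) = 38.7 km.

38.7 km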